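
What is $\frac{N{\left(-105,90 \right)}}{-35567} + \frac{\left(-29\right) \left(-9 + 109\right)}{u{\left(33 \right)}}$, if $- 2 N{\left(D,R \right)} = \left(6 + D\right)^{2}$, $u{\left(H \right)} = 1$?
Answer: $- \frac{206278799}{71134} \approx -2899.9$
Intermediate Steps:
$N{\left(D,R \right)} = - \frac{\left(6 + D\right)^{2}}{2}$
$\frac{N{\left(-105,90 \right)}}{-35567} + \frac{\left(-29\right) \left(-9 + 109\right)}{u{\left(33 \right)}} = \frac{\left(- \frac{1}{2}\right) \left(6 - 105\right)^{2}}{-35567} + \frac{\left(-29\right) \left(-9 + 109\right)}{1} = - \frac{\left(-99\right)^{2}}{2} \left(- \frac{1}{35567}\right) + \left(-29\right) 100 \cdot 1 = \left(- \frac{1}{2}\right) 9801 \left(- \frac{1}{35567}\right) - 2900 = \left(- \frac{9801}{2}\right) \left(- \frac{1}{35567}\right) - 2900 = \frac{9801}{71134} - 2900 = - \frac{206278799}{71134}$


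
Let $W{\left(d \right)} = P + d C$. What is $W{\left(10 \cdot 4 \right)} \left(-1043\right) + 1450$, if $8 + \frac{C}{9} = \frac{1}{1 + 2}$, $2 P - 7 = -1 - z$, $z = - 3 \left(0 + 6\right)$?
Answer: $2867614$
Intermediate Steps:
$z = -18$ ($z = \left(-3\right) 6 = -18$)
$P = 12$ ($P = \frac{7}{2} + \frac{-1 - -18}{2} = \frac{7}{2} + \frac{-1 + 18}{2} = \frac{7}{2} + \frac{1}{2} \cdot 17 = \frac{7}{2} + \frac{17}{2} = 12$)
$C = -69$ ($C = -72 + \frac{9}{1 + 2} = -72 + \frac{9}{3} = -72 + 9 \cdot \frac{1}{3} = -72 + 3 = -69$)
$W{\left(d \right)} = 12 - 69 d$ ($W{\left(d \right)} = 12 + d \left(-69\right) = 12 - 69 d$)
$W{\left(10 \cdot 4 \right)} \left(-1043\right) + 1450 = \left(12 - 69 \cdot 10 \cdot 4\right) \left(-1043\right) + 1450 = \left(12 - 2760\right) \left(-1043\right) + 1450 = \left(-2748\right) \left(-1043\right) + 1450 = 2866164 + 1450 = 2867614$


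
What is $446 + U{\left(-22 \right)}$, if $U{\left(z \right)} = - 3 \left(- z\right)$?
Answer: $380$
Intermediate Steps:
$U{\left(z \right)} = 3 z$
$446 + U{\left(-22 \right)} = 446 + 3 \left(-22\right) = 446 - 66 = 380$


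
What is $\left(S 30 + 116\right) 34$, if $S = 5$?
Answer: $9044$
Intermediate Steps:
$\left(S 30 + 116\right) 34 = \left(5 \cdot 30 + 116\right) 34 = \left(150 + 116\right) 34 = 266 \cdot 34 = 9044$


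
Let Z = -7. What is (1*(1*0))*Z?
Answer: 0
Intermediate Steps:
(1*(1*0))*Z = (1*(1*0))*(-7) = (1*0)*(-7) = 0*(-7) = 0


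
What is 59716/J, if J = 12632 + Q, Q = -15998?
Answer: -29858/1683 ≈ -17.741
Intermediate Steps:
J = -3366 (J = 12632 - 15998 = -3366)
59716/J = 59716/(-3366) = 59716*(-1/3366) = -29858/1683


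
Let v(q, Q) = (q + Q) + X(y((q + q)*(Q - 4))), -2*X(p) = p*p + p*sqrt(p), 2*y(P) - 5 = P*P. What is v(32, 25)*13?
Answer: -42417281501725/8 - 23482433*sqrt(3612682)/8 ≈ -5.3077e+12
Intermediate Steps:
y(P) = 5/2 + P**2/2 (y(P) = 5/2 + (P*P)/2 = 5/2 + P**2/2)
X(p) = -p**2/2 - p**(3/2)/2 (X(p) = -(p*p + p*sqrt(p))/2 = -(p**2 + p**(3/2))/2 = -p**2/2 - p**(3/2)/2)
v(q, Q) = Q + q - (5/2 + 2*q**2*(-4 + Q)**2)**2/2 - (5/2 + 2*q**2*(-4 + Q)**2)**(3/2)/2 (v(q, Q) = (q + Q) + (-(5/2 + ((q + q)*(Q - 4))**2/2)**2/2 - (5/2 + ((q + q)*(Q - 4))**2/2)**(3/2)/2) = (Q + q) + (-(5/2 + ((2*q)*(-4 + Q))**2/2)**2/2 - (5/2 + ((2*q)*(-4 + Q))**2/2)**(3/2)/2) = (Q + q) + (-(5/2 + (2*q*(-4 + Q))**2/2)**2/2 - (5/2 + (2*q*(-4 + Q))**2/2)**(3/2)/2) = (Q + q) + (-(5/2 + (4*q**2*(-4 + Q)**2)/2)**2/2 - (5/2 + (4*q**2*(-4 + Q)**2)/2)**(3/2)/2) = (Q + q) + (-(5/2 + 2*q**2*(-4 + Q)**2)**2/2 - (5/2 + 2*q**2*(-4 + Q)**2)**(3/2)/2) = Q + q - (5/2 + 2*q**2*(-4 + Q)**2)**2/2 - (5/2 + 2*q**2*(-4 + Q)**2)**(3/2)/2)
v(32, 25)*13 = (25 + 32 - (5 + 4*32**2*(-4 + 25)**2)**2/8 - sqrt(2)*(5 + 4*32**2*(-4 + 25)**2)**(3/2)/8)*13 = (25 + 32 - (5 + 4*1024*21**2)**2/8 - sqrt(2)*(5 + 4*1024*21**2)**(3/2)/8)*13 = (25 + 32 - (5 + 4*1024*441)**2/8 - sqrt(2)*(5 + 4*1024*441)**(3/2)/8)*13 = (25 + 32 - (5 + 1806336)**2/8 - sqrt(2)*(5 + 1806336)**(3/2)/8)*13 = (25 + 32 - 1/8*1806341**2 - sqrt(2)*1806341**(3/2)/8)*13 = (25 + 32 - 1/8*3262867808281 - sqrt(2)*1806341*sqrt(1806341)/8)*13 = (25 + 32 - 3262867808281/8 - 1806341*sqrt(3612682)/8)*13 = (-3262867807825/8 - 1806341*sqrt(3612682)/8)*13 = -42417281501725/8 - 23482433*sqrt(3612682)/8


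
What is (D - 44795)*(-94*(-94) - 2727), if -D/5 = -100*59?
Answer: -93437155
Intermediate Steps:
D = 29500 (D = -(-500)*59 = -5*(-5900) = 29500)
(D - 44795)*(-94*(-94) - 2727) = (29500 - 44795)*(-94*(-94) - 2727) = -15295*(8836 - 2727) = -15295*6109 = -93437155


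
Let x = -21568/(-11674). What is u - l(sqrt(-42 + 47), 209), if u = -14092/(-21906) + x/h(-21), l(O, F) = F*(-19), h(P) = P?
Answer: 1777384697947/447528627 ≈ 3971.6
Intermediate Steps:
x = 10784/5837 (x = -21568*(-1/11674) = 10784/5837 ≈ 1.8475)
l(O, F) = -19*F
u = 248520130/447528627 (u = -14092/(-21906) + (10784/5837)/(-21) = -14092*(-1/21906) + (10784/5837)*(-1/21) = 7046/10953 - 10784/122577 = 248520130/447528627 ≈ 0.55532)
u - l(sqrt(-42 + 47), 209) = 248520130/447528627 - (-19)*209 = 248520130/447528627 - 1*(-3971) = 248520130/447528627 + 3971 = 1777384697947/447528627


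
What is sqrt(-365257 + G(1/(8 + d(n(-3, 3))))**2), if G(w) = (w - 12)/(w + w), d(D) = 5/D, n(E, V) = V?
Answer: 147*I*sqrt(67)/2 ≈ 601.62*I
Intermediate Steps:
G(w) = (-12 + w)/(2*w) (G(w) = (-12 + w)/((2*w)) = (-12 + w)*(1/(2*w)) = (-12 + w)/(2*w))
sqrt(-365257 + G(1/(8 + d(n(-3, 3))))**2) = sqrt(-365257 + ((-12 + 1/(8 + 5/3))/(2*(1/(8 + 5/3))))**2) = sqrt(-365257 + ((-12 + 1/(29/3))/(2*(1/(29/3))))**2) = sqrt(-365257 + ((-12 + 3/29)/(2*(3/29)))**2) = sqrt(-365257 + ((1/2)*(29/3)*(-345/29))**2) = sqrt(-365257 + (-115/2)**2) = sqrt(-365257 + 13225/4) = sqrt(-1447803/4) = 147*I*sqrt(67)/2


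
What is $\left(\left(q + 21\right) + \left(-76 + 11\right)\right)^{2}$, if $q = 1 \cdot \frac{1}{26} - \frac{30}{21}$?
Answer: $\frac{68244121}{33124} \approx 2060.3$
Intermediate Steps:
$q = - \frac{253}{182}$ ($q = 1 \cdot \frac{1}{26} - \frac{10}{7} = \frac{1}{26} - \frac{10}{7} = - \frac{253}{182} \approx -1.3901$)
$\left(\left(q + 21\right) + \left(-76 + 11\right)\right)^{2} = \left(\left(- \frac{253}{182} + 21\right) + \left(-76 + 11\right)\right)^{2} = \left(\frac{3569}{182} - 65\right)^{2} = \left(- \frac{8261}{182}\right)^{2} = \frac{68244121}{33124}$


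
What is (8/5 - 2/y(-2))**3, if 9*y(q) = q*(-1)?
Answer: -50653/125 ≈ -405.22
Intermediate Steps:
y(q) = -q/9 (y(q) = (q*(-1))/9 = (-q)/9 = -q/9)
(8/5 - 2/y(-2))**3 = (8/5 - 2/((-1/9*(-2))))**3 = (8*(1/5) - 2/2/9)**3 = (8/5 - 2*9/2)**3 = (8/5 - 9)**3 = (-37/5)**3 = -50653/125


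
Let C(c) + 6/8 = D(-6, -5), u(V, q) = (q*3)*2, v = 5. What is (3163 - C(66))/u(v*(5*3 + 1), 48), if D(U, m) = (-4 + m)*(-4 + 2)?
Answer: 12583/1152 ≈ 10.923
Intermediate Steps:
D(U, m) = 8 - 2*m (D(U, m) = (-4 + m)*(-2) = 8 - 2*m)
u(V, q) = 6*q (u(V, q) = (3*q)*2 = 6*q)
C(c) = 69/4 (C(c) = -¾ + (8 - 2*(-5)) = -¾ + (8 + 10) = -¾ + 18 = 69/4)
(3163 - C(66))/u(v*(5*3 + 1), 48) = (3163 - 1*69/4)/((6*48)) = (3163 - 69/4)/288 = (12583/4)*(1/288) = 12583/1152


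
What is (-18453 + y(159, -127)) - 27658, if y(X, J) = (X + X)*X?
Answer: 4451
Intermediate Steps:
y(X, J) = 2*X**2 (y(X, J) = (2*X)*X = 2*X**2)
(-18453 + y(159, -127)) - 27658 = (-18453 + 2*159**2) - 27658 = (-18453 + 2*25281) - 27658 = (-18453 + 50562) - 27658 = 32109 - 27658 = 4451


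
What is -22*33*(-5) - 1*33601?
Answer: -29971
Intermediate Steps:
-22*33*(-5) - 1*33601 = -726*(-5) - 33601 = 3630 - 33601 = -29971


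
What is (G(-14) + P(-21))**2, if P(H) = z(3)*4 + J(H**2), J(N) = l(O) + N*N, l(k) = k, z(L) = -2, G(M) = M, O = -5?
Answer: 37812358116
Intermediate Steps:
J(N) = -5 + N**2 (J(N) = -5 + N*N = -5 + N**2)
P(H) = -13 + H**4 (P(H) = -2*4 + (-5 + (H**2)**2) = -8 + (-5 + H**4) = -13 + H**4)
(G(-14) + P(-21))**2 = (-14 + (-13 + (-21)**4))**2 = (-14 + (-13 + 194481))**2 = (-14 + 194468)**2 = 194454**2 = 37812358116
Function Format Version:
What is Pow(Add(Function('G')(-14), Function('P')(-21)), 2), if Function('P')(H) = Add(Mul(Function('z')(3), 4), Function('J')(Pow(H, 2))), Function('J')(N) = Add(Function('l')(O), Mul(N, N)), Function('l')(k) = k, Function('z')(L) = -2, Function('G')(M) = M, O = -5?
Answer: 37812358116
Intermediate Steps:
Function('J')(N) = Add(-5, Pow(N, 2)) (Function('J')(N) = Add(-5, Mul(N, N)) = Add(-5, Pow(N, 2)))
Function('P')(H) = Add(-13, Pow(H, 4)) (Function('P')(H) = Add(Mul(-2, 4), Add(-5, Pow(Pow(H, 2), 2))) = Add(-8, Add(-5, Pow(H, 4))) = Add(-13, Pow(H, 4)))
Pow(Add(Function('G')(-14), Function('P')(-21)), 2) = Pow(Add(-14, Add(-13, Pow(-21, 4))), 2) = Pow(Add(-14, Add(-13, 194481)), 2) = Pow(Add(-14, 194468), 2) = Pow(194454, 2) = 37812358116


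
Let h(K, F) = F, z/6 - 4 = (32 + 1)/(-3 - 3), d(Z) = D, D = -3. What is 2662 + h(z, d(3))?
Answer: 2659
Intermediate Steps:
d(Z) = -3
z = -9 (z = 24 + 6*((32 + 1)/(-3 - 3)) = 24 + 6*(33/(-6)) = 24 + 6*(33*(-⅙)) = 24 + 6*(-11/2) = 24 - 33 = -9)
2662 + h(z, d(3)) = 2662 - 3 = 2659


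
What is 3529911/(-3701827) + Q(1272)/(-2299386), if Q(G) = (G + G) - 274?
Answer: -4062515540968/4255964589111 ≈ -0.95455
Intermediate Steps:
Q(G) = -274 + 2*G (Q(G) = 2*G - 274 = -274 + 2*G)
3529911/(-3701827) + Q(1272)/(-2299386) = 3529911/(-3701827) + (-274 + 2*1272)/(-2299386) = 3529911*(-1/3701827) + (-274 + 2544)*(-1/2299386) = -3529911/3701827 + 2270*(-1/2299386) = -3529911/3701827 - 1135/1149693 = -4062515540968/4255964589111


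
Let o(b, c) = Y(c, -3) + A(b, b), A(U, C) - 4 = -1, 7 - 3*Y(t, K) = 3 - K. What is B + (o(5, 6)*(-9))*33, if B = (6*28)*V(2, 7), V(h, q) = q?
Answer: 186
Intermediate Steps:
Y(t, K) = 4/3 + K/3 (Y(t, K) = 7/3 - (3 - K)/3 = 7/3 + (-1 + K/3) = 4/3 + K/3)
A(U, C) = 3 (A(U, C) = 4 - 1 = 3)
o(b, c) = 10/3 (o(b, c) = (4/3 + (⅓)*(-3)) + 3 = (4/3 - 1) + 3 = ⅓ + 3 = 10/3)
B = 1176 (B = (6*28)*7 = 168*7 = 1176)
B + (o(5, 6)*(-9))*33 = 1176 + ((10/3)*(-9))*33 = 1176 - 30*33 = 1176 - 990 = 186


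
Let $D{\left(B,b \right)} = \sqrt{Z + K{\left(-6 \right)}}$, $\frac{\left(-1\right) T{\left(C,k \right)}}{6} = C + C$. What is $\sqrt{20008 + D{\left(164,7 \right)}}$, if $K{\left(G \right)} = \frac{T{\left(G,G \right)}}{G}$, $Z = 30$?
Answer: $\sqrt{20008 + 3 \sqrt{2}} \approx 141.46$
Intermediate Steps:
$T{\left(C,k \right)} = - 12 C$ ($T{\left(C,k \right)} = - 6 \left(C + C\right) = - 6 \cdot 2 C = - 12 C$)
$K{\left(G \right)} = -12$ ($K{\left(G \right)} = \frac{\left(-12\right) G}{G} = -12$)
$D{\left(B,b \right)} = 3 \sqrt{2}$ ($D{\left(B,b \right)} = \sqrt{30 - 12} = \sqrt{18} = 3 \sqrt{2}$)
$\sqrt{20008 + D{\left(164,7 \right)}} = \sqrt{20008 + 3 \sqrt{2}}$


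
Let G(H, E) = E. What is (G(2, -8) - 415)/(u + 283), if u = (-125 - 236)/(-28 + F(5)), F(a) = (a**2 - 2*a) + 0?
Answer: -5499/4040 ≈ -1.3611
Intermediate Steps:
F(a) = a**2 - 2*a
u = 361/13 (u = (-125 - 236)/(-28 + 5*(-2 + 5)) = -361/(-28 + 5*3) = -361/(-28 + 15) = -361/(-13) = -361*(-1/13) = 361/13 ≈ 27.769)
(G(2, -8) - 415)/(u + 283) = (-8 - 415)/(361/13 + 283) = -423/4040/13 = -423*13/4040 = -5499/4040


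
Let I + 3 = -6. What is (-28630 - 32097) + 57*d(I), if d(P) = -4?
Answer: -60955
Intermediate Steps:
I = -9 (I = -3 - 6 = -9)
(-28630 - 32097) + 57*d(I) = (-28630 - 32097) + 57*(-4) = -60727 - 228 = -60955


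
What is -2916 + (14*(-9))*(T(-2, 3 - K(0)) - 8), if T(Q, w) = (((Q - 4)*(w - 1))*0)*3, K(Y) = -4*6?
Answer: -1908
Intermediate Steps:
K(Y) = -24
T(Q, w) = 0 (T(Q, w) = (((-4 + Q)*(-1 + w))*0)*3 = (((-1 + w)*(-4 + Q))*0)*3 = 0*3 = 0)
-2916 + (14*(-9))*(T(-2, 3 - K(0)) - 8) = -2916 + (14*(-9))*(0 - 8) = -2916 - 126*(-8) = -2916 + 1008 = -1908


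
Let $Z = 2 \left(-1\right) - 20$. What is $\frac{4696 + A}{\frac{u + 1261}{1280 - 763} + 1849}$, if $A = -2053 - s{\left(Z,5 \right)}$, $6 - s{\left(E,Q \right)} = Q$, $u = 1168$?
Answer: $\frac{682957}{479181} \approx 1.4253$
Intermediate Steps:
$Z = -22$ ($Z = -2 - 20 = -22$)
$s{\left(E,Q \right)} = 6 - Q$
$A = -2054$ ($A = -2053 - \left(6 - 5\right) = -2053 - 1 = -2054$)
$\frac{4696 + A}{\frac{u + 1261}{1280 - 763} + 1849} = \frac{4696 - 2054}{\frac{1168 + 1261}{1280 - 763} + 1849} = \frac{2642}{\frac{2429}{517} + 1849} = \frac{2642}{\frac{958362}{517}} = 2642 \cdot \frac{517}{958362} = \frac{682957}{479181}$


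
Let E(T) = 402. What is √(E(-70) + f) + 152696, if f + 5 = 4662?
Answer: 152696 + √5059 ≈ 1.5277e+5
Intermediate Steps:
f = 4657 (f = -5 + 4662 = 4657)
√(E(-70) + f) + 152696 = √(402 + 4657) + 152696 = √5059 + 152696 = 152696 + √5059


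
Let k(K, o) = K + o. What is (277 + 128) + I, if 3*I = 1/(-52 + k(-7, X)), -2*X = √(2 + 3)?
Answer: 16911349/41757 + 2*√5/41757 ≈ 404.99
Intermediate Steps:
X = -√5/2 (X = -√(2 + 3)/2 = -√5/2 ≈ -1.1180)
I = 1/(3*(-59 - √5/2)) (I = 1/(3*(-52 + (-7 - √5/2))) = 1/(3*(-59 - √5/2)) ≈ -0.0055446)
(277 + 128) + I = (277 + 128) + (-236/41757 + 2*√5/41757) = 405 + (-236/41757 + 2*√5/41757) = 16911349/41757 + 2*√5/41757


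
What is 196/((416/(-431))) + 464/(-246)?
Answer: -2621765/12792 ≈ -204.95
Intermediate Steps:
196/((416/(-431))) + 464/(-246) = 196/((416*(-1/431))) + 464*(-1/246) = 196/(-416/431) - 232/123 = 196*(-431/416) - 232/123 = -21119/104 - 232/123 = -2621765/12792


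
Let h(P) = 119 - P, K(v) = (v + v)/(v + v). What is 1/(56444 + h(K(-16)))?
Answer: 1/56562 ≈ 1.7680e-5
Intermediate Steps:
K(v) = 1 (K(v) = (2*v)/((2*v)) = (2*v)*(1/(2*v)) = 1)
1/(56444 + h(K(-16))) = 1/(56444 + (119 - 1*1)) = 1/(56444 + (119 - 1)) = 1/(56444 + 118) = 1/56562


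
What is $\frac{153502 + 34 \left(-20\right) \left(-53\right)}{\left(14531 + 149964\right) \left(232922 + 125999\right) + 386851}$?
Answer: $\frac{94771}{29520548373} \approx 3.2103 \cdot 10^{-6}$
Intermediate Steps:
$\frac{153502 + 34 \left(-20\right) \left(-53\right)}{\left(14531 + 149964\right) \left(232922 + 125999\right) + 386851} = \frac{153502 - -36040}{164495 \cdot 358921 + 386851} = \frac{153502 + 36040}{59040709895 + 386851} = \frac{189542}{59041096746} = 189542 \cdot \frac{1}{59041096746} = \frac{94771}{29520548373}$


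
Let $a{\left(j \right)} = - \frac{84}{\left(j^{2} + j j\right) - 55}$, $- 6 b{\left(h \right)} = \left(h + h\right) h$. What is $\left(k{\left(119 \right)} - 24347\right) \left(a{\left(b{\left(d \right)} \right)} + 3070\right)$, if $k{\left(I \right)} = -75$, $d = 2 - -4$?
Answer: $- \frac{17467249372}{233} \approx -7.4967 \cdot 10^{7}$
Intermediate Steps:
$d = 6$ ($d = 2 + 4 = 6$)
$b{\left(h \right)} = - \frac{h^{2}}{3}$ ($b{\left(h \right)} = - \frac{\left(h + h\right) h}{6} = - \frac{2 h h}{6} = - \frac{2 h^{2}}{6} = - \frac{h^{2}}{3}$)
$a{\left(j \right)} = - \frac{84}{-55 + 2 j^{2}}$ ($a{\left(j \right)} = - \frac{84}{\left(j^{2} + j^{2}\right) - 55} = - \frac{84}{2 j^{2} - 55} = - \frac{84}{-55 + 2 j^{2}}$)
$\left(k{\left(119 \right)} - 24347\right) \left(a{\left(b{\left(d \right)} \right)} + 3070\right) = \left(-75 - 24347\right) \left(- \frac{84}{-55 + 2 \left(- \frac{6^{2}}{3}\right)^{2}} + 3070\right) = - 24422 \left(- \frac{84}{-55 + 2 \left(\left(- \frac{1}{3}\right) 36\right)^{2}} + 3070\right) = - 24422 \left(- \frac{84}{-55 + 2 \left(-12\right)^{2}} + 3070\right) = - 24422 \left(- \frac{84}{-55 + 2 \cdot 144} + 3070\right) = - 24422 \left(- \frac{84}{-55 + 288} + 3070\right) = - 24422 \left(- \frac{84}{233} + 3070\right) = \left(-24422\right) \frac{715226}{233} = - \frac{17467249372}{233}$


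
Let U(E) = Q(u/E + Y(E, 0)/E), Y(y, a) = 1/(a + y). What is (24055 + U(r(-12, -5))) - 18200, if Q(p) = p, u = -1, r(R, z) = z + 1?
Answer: 93685/16 ≈ 5855.3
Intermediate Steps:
r(R, z) = 1 + z
U(E) = E**(-2) - 1/E (U(E) = -1/E + 1/((0 + E)*E) = -1/E + 1/(E*E) = -1/E + E**(-2) = E**(-2) - 1/E)
(24055 + U(r(-12, -5))) - 18200 = (24055 + (1 - (1 - 5))/(1 - 5)**2) - 18200 = (24055 + (1 - 1*(-4))/(-4)**2) - 18200 = (24055 + (1 + 4)/16) - 18200 = (24055 + (1/16)*5) - 18200 = (24055 + 5/16) - 18200 = 384885/16 - 18200 = 93685/16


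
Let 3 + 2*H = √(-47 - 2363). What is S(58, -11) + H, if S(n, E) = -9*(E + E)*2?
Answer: 789/2 + I*√2410/2 ≈ 394.5 + 24.546*I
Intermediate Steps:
H = -3/2 + I*√2410/2 (H = -3/2 + √(-47 - 2363)/2 = -3/2 + √(-2410)/2 = -3/2 + (I*√2410)/2 = -3/2 + I*√2410/2 ≈ -1.5 + 24.546*I)
S(n, E) = -36*E (S(n, E) = -9*2*E*2 = -36*E)
S(58, -11) + H = -36*(-11) + (-3/2 + I*√2410/2) = 396 + (-3/2 + I*√2410/2) = 789/2 + I*√2410/2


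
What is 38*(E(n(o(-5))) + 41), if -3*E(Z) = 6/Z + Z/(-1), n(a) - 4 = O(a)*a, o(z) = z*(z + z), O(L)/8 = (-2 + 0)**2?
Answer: 26315969/1203 ≈ 21875.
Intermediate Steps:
O(L) = 32 (O(L) = 8*(-2 + 0)**2 = 8*(-2)**2 = 8*4 = 32)
o(z) = 2*z**2 (o(z) = z*(2*z) = 2*z**2)
n(a) = 4 + 32*a
E(Z) = -2/Z + Z/3 (E(Z) = -(6/Z + Z/(-1))/3 = -(6/Z + Z*(-1))/3 = -(6/Z - Z)/3 = -(-Z + 6/Z)/3 = -2/Z + Z/3)
38*(E(n(o(-5))) + 41) = 38*((-2/(4 + 32*(2*(-5)**2)) + (4 + 32*(2*(-5)**2))/3) + 41) = 38*((-2/(4 + 32*(2*25)) + (4 + 32*(2*25))/3) + 41) = 38*((-2/(4 + 32*50) + (4 + 32*50)/3) + 41) = 38*((-2/(4 + 1600) + (4 + 1600)/3) + 41) = 38*((-2/1604 + (1/3)*1604) + 41) = 38*((-2*1/1604 + 1604/3) + 41) = 38*((-1/802 + 1604/3) + 41) = 38*(1286405/2406 + 41) = 38*(1385051/2406) = 26315969/1203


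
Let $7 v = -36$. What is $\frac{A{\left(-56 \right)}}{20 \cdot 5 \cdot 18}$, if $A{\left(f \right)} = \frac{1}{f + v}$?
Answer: $- \frac{7}{770400} \approx -9.0862 \cdot 10^{-6}$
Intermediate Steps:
$v = - \frac{36}{7}$ ($v = \frac{1}{7} \left(-36\right) = - \frac{36}{7} \approx -5.1429$)
$A{\left(f \right)} = \frac{1}{- \frac{36}{7} + f}$ ($A{\left(f \right)} = \frac{1}{f - \frac{36}{7}} = \frac{1}{- \frac{36}{7} + f}$)
$\frac{A{\left(-56 \right)}}{20 \cdot 5 \cdot 18} = \frac{7 \frac{1}{-36 + 7 \left(-56\right)}}{20 \cdot 5 \cdot 18} = \frac{7 \frac{1}{-36 - 392}}{100 \cdot 18} = \frac{7 \frac{1}{-428}}{1800} = 7 \left(- \frac{1}{428}\right) \frac{1}{1800} = \left(- \frac{7}{428}\right) \frac{1}{1800} = - \frac{7}{770400}$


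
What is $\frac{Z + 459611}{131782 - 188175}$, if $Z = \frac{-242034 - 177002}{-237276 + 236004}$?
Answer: $- \frac{146261057}{17932974} \approx -8.156$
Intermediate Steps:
$Z = \frac{104759}{318}$ ($Z = - \frac{419036}{-1272} = \left(-419036\right) \left(- \frac{1}{1272}\right) = \frac{104759}{318} \approx 329.43$)
$\frac{Z + 459611}{131782 - 188175} = \frac{\frac{104759}{318} + 459611}{131782 - 188175} = \frac{146261057}{318 \left(-56393\right)} = \frac{146261057}{318} \left(- \frac{1}{56393}\right) = - \frac{146261057}{17932974}$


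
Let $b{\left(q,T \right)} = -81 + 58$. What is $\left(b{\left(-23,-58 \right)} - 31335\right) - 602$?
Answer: $-31960$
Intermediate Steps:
$b{\left(q,T \right)} = -23$
$\left(b{\left(-23,-58 \right)} - 31335\right) - 602 = \left(-23 - 31335\right) - 602 = -31358 - 602 = -31960$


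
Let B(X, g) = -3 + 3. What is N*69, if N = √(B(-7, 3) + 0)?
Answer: 0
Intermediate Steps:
B(X, g) = 0
N = 0 (N = √(0 + 0) = √0 = 0)
N*69 = 0*69 = 0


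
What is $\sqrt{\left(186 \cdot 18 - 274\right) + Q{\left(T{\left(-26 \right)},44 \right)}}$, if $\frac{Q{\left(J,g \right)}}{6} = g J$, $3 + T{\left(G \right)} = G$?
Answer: $i \sqrt{4582} \approx 67.69 i$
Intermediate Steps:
$T{\left(G \right)} = -3 + G$
$Q{\left(J,g \right)} = 6 J g$ ($Q{\left(J,g \right)} = 6 g J = 6 J g$)
$\sqrt{\left(186 \cdot 18 - 274\right) + Q{\left(T{\left(-26 \right)},44 \right)}} = \sqrt{\left(186 \cdot 18 - 274\right) + 6 \left(-3 - 26\right) 44} = \sqrt{\left(3348 - 274\right) + 6 \left(-29\right) 44} = \sqrt{3074 - 7656} = \sqrt{-4582} = i \sqrt{4582}$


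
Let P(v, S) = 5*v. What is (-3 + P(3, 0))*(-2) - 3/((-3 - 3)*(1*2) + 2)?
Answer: -237/10 ≈ -23.700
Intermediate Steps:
(-3 + P(3, 0))*(-2) - 3/((-3 - 3)*(1*2) + 2) = (-3 + 5*3)*(-2) - 3/((-3 - 3)*(1*2) + 2) = (-3 + 15)*(-2) - 3/(-6*2 + 2) = 12*(-2) - 3/(-12 + 2) = -24 - 3/(-10) = -24 - 3*(-1/10) = -24 + 3/10 = -237/10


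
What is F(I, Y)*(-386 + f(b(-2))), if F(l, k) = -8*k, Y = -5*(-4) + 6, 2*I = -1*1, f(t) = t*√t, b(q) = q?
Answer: 80288 + 416*I*√2 ≈ 80288.0 + 588.31*I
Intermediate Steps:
f(t) = t^(3/2)
I = -½ (I = (-1*1)/2 = (½)*(-1) = -½ ≈ -0.50000)
Y = 26 (Y = 20 + 6 = 26)
F(I, Y)*(-386 + f(b(-2))) = (-8*26)*(-386 + (-2)^(3/2)) = -208*(-386 - 2*I*√2) = 80288 + 416*I*√2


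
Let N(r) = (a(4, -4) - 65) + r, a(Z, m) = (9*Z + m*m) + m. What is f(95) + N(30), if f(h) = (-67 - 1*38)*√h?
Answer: 13 - 105*√95 ≈ -1010.4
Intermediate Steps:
a(Z, m) = m + m² + 9*Z (a(Z, m) = (9*Z + m²) + m = (m² + 9*Z) + m = m + m² + 9*Z)
f(h) = -105*√h (f(h) = (-67 - 38)*√h = -105*√h)
N(r) = -17 + r (N(r) = ((-4 + (-4)² + 9*4) - 65) + r = ((-4 + 16 + 36) - 65) + r = (48 - 65) + r = -17 + r)
f(95) + N(30) = -105*√95 + (-17 + 30) = -105*√95 + 13 = 13 - 105*√95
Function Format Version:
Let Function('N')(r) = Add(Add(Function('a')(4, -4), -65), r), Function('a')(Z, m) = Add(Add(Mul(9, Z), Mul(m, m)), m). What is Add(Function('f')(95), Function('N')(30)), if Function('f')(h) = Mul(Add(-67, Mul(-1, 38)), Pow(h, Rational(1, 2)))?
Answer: Add(13, Mul(-105, Pow(95, Rational(1, 2)))) ≈ -1010.4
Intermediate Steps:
Function('a')(Z, m) = Add(m, Pow(m, 2), Mul(9, Z)) (Function('a')(Z, m) = Add(Add(Mul(9, Z), Pow(m, 2)), m) = Add(Add(Pow(m, 2), Mul(9, Z)), m) = Add(m, Pow(m, 2), Mul(9, Z)))
Function('f')(h) = Mul(-105, Pow(h, Rational(1, 2))) (Function('f')(h) = Mul(Add(-67, -38), Pow(h, Rational(1, 2))) = Mul(-105, Pow(h, Rational(1, 2))))
Function('N')(r) = Add(-17, r) (Function('N')(r) = Add(Add(Add(-4, Pow(-4, 2), Mul(9, 4)), -65), r) = Add(Add(Add(-4, 16, 36), -65), r) = Add(Add(48, -65), r) = Add(-17, r))
Add(Function('f')(95), Function('N')(30)) = Add(Mul(-105, Pow(95, Rational(1, 2))), Add(-17, 30)) = Add(Mul(-105, Pow(95, Rational(1, 2))), 13) = Add(13, Mul(-105, Pow(95, Rational(1, 2))))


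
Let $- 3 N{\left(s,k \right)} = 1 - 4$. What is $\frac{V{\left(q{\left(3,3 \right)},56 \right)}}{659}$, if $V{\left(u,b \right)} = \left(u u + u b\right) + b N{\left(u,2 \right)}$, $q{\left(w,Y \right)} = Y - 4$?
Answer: $\frac{1}{659} \approx 0.0015175$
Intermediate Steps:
$N{\left(s,k \right)} = 1$ ($N{\left(s,k \right)} = - \frac{1 - 4}{3} = \left(- \frac{1}{3}\right) \left(-3\right) = 1$)
$q{\left(w,Y \right)} = -4 + Y$
$V{\left(u,b \right)} = b + u^{2} + b u$ ($V{\left(u,b \right)} = \left(u u + u b\right) + b 1 = \left(u^{2} + b u\right) + b = b + u^{2} + b u$)
$\frac{V{\left(q{\left(3,3 \right)},56 \right)}}{659} = \frac{56 + \left(-4 + 3\right)^{2} + 56 \left(-4 + 3\right)}{659} = \left(56 + \left(-1\right)^{2} + 56 \left(-1\right)\right) \frac{1}{659} = \left(56 + 1 - 56\right) \frac{1}{659} = 1 \cdot \frac{1}{659} = \frac{1}{659}$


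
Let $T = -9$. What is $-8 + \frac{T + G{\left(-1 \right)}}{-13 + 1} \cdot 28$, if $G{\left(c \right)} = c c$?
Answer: $\frac{32}{3} \approx 10.667$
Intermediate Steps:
$G{\left(c \right)} = c^{2}$
$-8 + \frac{T + G{\left(-1 \right)}}{-13 + 1} \cdot 28 = -8 + \frac{-9 + \left(-1\right)^{2}}{-13 + 1} \cdot 28 = -8 + \frac{-9 + 1}{-12} \cdot 28 = -8 + \left(-8\right) \left(- \frac{1}{12}\right) 28 = -8 + \frac{2}{3} \cdot 28 = -8 + \frac{56}{3} = \frac{32}{3}$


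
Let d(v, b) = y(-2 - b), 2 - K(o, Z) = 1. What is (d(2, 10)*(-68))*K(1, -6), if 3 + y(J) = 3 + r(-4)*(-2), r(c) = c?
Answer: -544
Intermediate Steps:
K(o, Z) = 1 (K(o, Z) = 2 - 1*1 = 2 - 1 = 1)
y(J) = 8 (y(J) = -3 + (3 - 4*(-2)) = -3 + (3 + 8) = -3 + 11 = 8)
d(v, b) = 8
(d(2, 10)*(-68))*K(1, -6) = (8*(-68))*1 = -544*1 = -544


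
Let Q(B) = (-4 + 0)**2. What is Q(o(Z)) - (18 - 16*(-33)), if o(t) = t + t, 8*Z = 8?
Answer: -530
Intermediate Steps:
Z = 1 (Z = (1/8)*8 = 1)
o(t) = 2*t
Q(B) = 16 (Q(B) = (-4)**2 = 16)
Q(o(Z)) - (18 - 16*(-33)) = 16 - (18 - 16*(-33)) = 16 - (18 + 528) = 16 - 1*546 = 16 - 546 = -530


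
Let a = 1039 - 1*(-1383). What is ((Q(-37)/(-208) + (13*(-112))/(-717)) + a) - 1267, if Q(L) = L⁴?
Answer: -1171218509/149136 ≈ -7853.4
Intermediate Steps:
a = 2422 (a = 1039 + 1383 = 2422)
((Q(-37)/(-208) + (13*(-112))/(-717)) + a) - 1267 = (((-37)⁴/(-208) + (13*(-112))/(-717)) + 2422) - 1267 = ((1874161*(-1/208) - 1456*(-1/717)) + 2422) - 1267 = ((-1874161/208 + 1456/717) + 2422) - 1267 = (-1343470589/149136 + 2422) - 1267 = -982263197/149136 - 1267 = -1171218509/149136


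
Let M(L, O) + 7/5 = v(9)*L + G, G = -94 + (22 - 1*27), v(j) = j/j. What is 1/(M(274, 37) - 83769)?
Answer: -5/417977 ≈ -1.1962e-5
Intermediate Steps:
v(j) = 1
G = -99 (G = -94 + (22 - 27) = -94 - 5 = -99)
M(L, O) = -502/5 + L (M(L, O) = -7/5 + (1*L - 99) = -7/5 + (L - 99) = -7/5 + (-99 + L) = -502/5 + L)
1/(M(274, 37) - 83769) = 1/((-502/5 + 274) - 83769) = 1/(868/5 - 83769) = 1/(-417977/5) = -5/417977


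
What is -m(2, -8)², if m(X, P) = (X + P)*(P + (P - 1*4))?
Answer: -14400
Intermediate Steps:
m(X, P) = (-4 + 2*P)*(P + X) (m(X, P) = (P + X)*(P + (P - 4)) = (P + X)*(P + (-4 + P)) = (P + X)*(-4 + 2*P) = (-4 + 2*P)*(P + X))
-m(2, -8)² = -(-4*(-8) - 4*2 + 2*(-8)² + 2*(-8)*2)² = -(32 - 8 + 2*64 - 32)² = -(32 - 8 + 128 - 32)² = -1*120² = -1*14400 = -14400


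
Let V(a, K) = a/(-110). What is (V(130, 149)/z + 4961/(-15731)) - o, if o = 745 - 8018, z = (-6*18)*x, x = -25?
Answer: 3397875874897/467210700 ≈ 7272.7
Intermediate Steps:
z = 2700 (z = -6*18*(-25) = -108*(-25) = 2700)
o = -7273
V(a, K) = -a/110 (V(a, K) = a*(-1/110) = -a/110)
(V(130, 149)/z + 4961/(-15731)) - o = (-1/110*130/2700 + 4961/(-15731)) - 1*(-7273) = (-13/11*1/2700 + 4961*(-1/15731)) + 7273 = (-13/29700 - 4961/15731) + 7273 = -147546203/467210700 + 7273 = 3397875874897/467210700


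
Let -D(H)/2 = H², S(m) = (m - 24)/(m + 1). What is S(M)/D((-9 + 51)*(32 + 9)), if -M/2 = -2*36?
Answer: -1/7166103 ≈ -1.3955e-7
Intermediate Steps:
M = 144 (M = -(-4)*36 = -2*(-72) = 144)
S(m) = (-24 + m)/(1 + m)
D(H) = -2*H²
S(M)/D((-9 + 51)*(32 + 9)) = ((-24 + 144)/(1 + 144))/((-2*(-9 + 51)²*(32 + 9)²)) = (120/145)/((-2*(42*41)²)) = ((1/145)*120)/((-2*1722²)) = 24/(29*((-2*2965284))) = (24/29)/(-5930568) = (24/29)*(-1/5930568) = -1/7166103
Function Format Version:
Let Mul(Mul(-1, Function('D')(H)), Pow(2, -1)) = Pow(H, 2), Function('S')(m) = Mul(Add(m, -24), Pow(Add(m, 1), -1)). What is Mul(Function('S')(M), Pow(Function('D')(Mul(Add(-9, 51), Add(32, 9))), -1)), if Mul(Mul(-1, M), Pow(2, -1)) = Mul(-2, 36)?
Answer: Rational(-1, 7166103) ≈ -1.3955e-7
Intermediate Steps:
M = 144 (M = Mul(-2, Mul(-2, 36)) = Mul(-2, -72) = 144)
Function('S')(m) = Mul(Pow(Add(1, m), -1), Add(-24, m)) (Function('S')(m) = Mul(Add(-24, m), Pow(Add(1, m), -1)) = Mul(Pow(Add(1, m), -1), Add(-24, m)))
Function('D')(H) = Mul(-2, Pow(H, 2))
Mul(Function('S')(M), Pow(Function('D')(Mul(Add(-9, 51), Add(32, 9))), -1)) = Mul(Mul(Pow(Add(1, 144), -1), Add(-24, 144)), Pow(Mul(-2, Pow(Mul(Add(-9, 51), Add(32, 9)), 2)), -1)) = Mul(Mul(Pow(145, -1), 120), Pow(Mul(-2, Pow(Mul(42, 41), 2)), -1)) = Mul(Mul(Rational(1, 145), 120), Pow(Mul(-2, Pow(1722, 2)), -1)) = Mul(Rational(24, 29), Pow(Mul(-2, 2965284), -1)) = Mul(Rational(24, 29), Pow(-5930568, -1)) = Mul(Rational(24, 29), Rational(-1, 5930568)) = Rational(-1, 7166103)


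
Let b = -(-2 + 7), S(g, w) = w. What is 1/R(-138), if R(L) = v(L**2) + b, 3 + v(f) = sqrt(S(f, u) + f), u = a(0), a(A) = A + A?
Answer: 1/130 ≈ 0.0076923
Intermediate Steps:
a(A) = 2*A
u = 0 (u = 2*0 = 0)
b = -5 (b = -1*5 = -5)
v(f) = -3 + sqrt(f) (v(f) = -3 + sqrt(0 + f) = -3 + sqrt(f))
R(L) = -8 + sqrt(L**2) (R(L) = (-3 + sqrt(L**2)) - 5 = -8 + sqrt(L**2))
1/R(-138) = 1/(-8 + sqrt((-138)**2)) = 1/(-8 + sqrt(19044)) = 1/(-8 + 138) = 1/130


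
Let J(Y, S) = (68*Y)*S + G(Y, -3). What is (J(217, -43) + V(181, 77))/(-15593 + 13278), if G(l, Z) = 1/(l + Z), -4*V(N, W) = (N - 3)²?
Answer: 27495961/99082 ≈ 277.51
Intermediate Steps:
V(N, W) = -(-3 + N)²/4 (V(N, W) = -(N - 3)²/4 = -(-3 + N)²/4)
G(l, Z) = 1/(Z + l)
J(Y, S) = 1/(-3 + Y) + 68*S*Y (J(Y, S) = (68*Y)*S + 1/(-3 + Y) = 68*S*Y + 1/(-3 + Y) = 1/(-3 + Y) + 68*S*Y)
(J(217, -43) + V(181, 77))/(-15593 + 13278) = ((1 + 68*(-43)*217*(-3 + 217))/(-3 + 217) - (-3 + 181)²/4)/(-15593 + 13278) = ((1 + 68*(-43)*217*214)/214 - ¼*178²)/(-2315) = ((1 - 135784712)/214 - ¼*31684)*(-1/2315) = ((1/214)*(-135784711) - 7921)*(-1/2315) = (-135784711/214 - 7921)*(-1/2315) = -137479805/214*(-1/2315) = 27495961/99082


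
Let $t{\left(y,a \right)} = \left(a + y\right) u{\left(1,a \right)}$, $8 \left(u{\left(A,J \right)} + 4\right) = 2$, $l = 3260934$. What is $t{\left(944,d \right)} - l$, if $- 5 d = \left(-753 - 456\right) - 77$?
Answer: $- \frac{6530877}{2} \approx -3.2654 \cdot 10^{6}$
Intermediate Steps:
$u{\left(A,J \right)} = - \frac{15}{4}$ ($u{\left(A,J \right)} = -4 + \frac{1}{8} \cdot 2 = -4 + \frac{1}{4} = - \frac{15}{4}$)
$d = \frac{1286}{5}$ ($d = - \frac{\left(-753 - 456\right) - 77}{5} = - \frac{-1209 - 77}{5} = \left(- \frac{1}{5}\right) \left(-1286\right) = \frac{1286}{5} \approx 257.2$)
$t{\left(y,a \right)} = - \frac{15 a}{4} - \frac{15 y}{4}$ ($t{\left(y,a \right)} = \left(a + y\right) \left(- \frac{15}{4}\right) = - \frac{15 a}{4} - \frac{15 y}{4}$)
$t{\left(944,d \right)} - l = \left(\left(- \frac{15}{4}\right) \frac{1286}{5} - 3540\right) - 3260934 = \left(- \frac{1929}{2} - 3540\right) - 3260934 = - \frac{9009}{2} - 3260934 = - \frac{6530877}{2}$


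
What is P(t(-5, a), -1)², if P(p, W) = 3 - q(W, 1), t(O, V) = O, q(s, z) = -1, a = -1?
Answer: 16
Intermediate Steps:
P(p, W) = 4 (P(p, W) = 3 - 1*(-1) = 3 + 1 = 4)
P(t(-5, a), -1)² = 4² = 16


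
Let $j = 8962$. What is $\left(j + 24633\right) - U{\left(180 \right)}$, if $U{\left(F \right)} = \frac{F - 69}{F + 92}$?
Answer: $\frac{9137729}{272} \approx 33595.0$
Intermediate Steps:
$U{\left(F \right)} = \frac{-69 + F}{92 + F}$
$\left(j + 24633\right) - U{\left(180 \right)} = \left(8962 + 24633\right) - \frac{-69 + 180}{92 + 180} = 33595 - \frac{1}{272} \cdot 111 = 33595 - \frac{111}{272} = \frac{9137729}{272}$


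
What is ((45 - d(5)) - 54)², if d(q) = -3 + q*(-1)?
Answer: 1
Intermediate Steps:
d(q) = -3 - q
((45 - d(5)) - 54)² = ((45 - (-3 - 1*5)) - 54)² = ((45 - (-3 - 5)) - 54)² = ((45 - 1*(-8)) - 54)² = ((45 + 8) - 54)² = (53 - 54)² = (-1)² = 1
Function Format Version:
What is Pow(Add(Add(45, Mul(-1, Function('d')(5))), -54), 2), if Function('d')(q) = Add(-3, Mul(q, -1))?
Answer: 1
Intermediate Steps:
Function('d')(q) = Add(-3, Mul(-1, q))
Pow(Add(Add(45, Mul(-1, Function('d')(5))), -54), 2) = Pow(Add(Add(45, Mul(-1, Add(-3, Mul(-1, 5)))), -54), 2) = Pow(Add(Add(45, Mul(-1, Add(-3, -5))), -54), 2) = Pow(Add(Add(45, Mul(-1, -8)), -54), 2) = Pow(Add(Add(45, 8), -54), 2) = Pow(Add(53, -54), 2) = Pow(-1, 2) = 1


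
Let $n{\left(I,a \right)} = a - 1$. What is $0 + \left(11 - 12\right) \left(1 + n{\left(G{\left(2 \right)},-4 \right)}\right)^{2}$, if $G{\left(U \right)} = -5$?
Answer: $-16$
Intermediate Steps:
$n{\left(I,a \right)} = -1 + a$
$0 + \left(11 - 12\right) \left(1 + n{\left(G{\left(2 \right)},-4 \right)}\right)^{2} = 0 + \left(11 - 12\right) \left(1 - 5\right)^{2} = 0 - \left(-4\right)^{2} = 0 - 16 = -16$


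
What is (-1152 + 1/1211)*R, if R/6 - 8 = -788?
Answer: 6528932280/1211 ≈ 5.3914e+6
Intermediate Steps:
R = -4680 (R = 48 + 6*(-788) = 48 - 4728 = -4680)
(-1152 + 1/1211)*R = (-1152 + 1/1211)*(-4680) = -1395071/1211*(-4680) = 6528932280/1211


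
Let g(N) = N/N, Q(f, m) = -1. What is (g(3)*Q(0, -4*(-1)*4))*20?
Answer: -20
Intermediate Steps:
g(N) = 1
(g(3)*Q(0, -4*(-1)*4))*20 = (1*(-1))*20 = -1*20 = -20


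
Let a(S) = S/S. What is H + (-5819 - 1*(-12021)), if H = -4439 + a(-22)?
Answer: 1764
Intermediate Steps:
a(S) = 1
H = -4438 (H = -4439 + 1 = -4438)
H + (-5819 - 1*(-12021)) = -4438 + (-5819 - 1*(-12021)) = -4438 + (-5819 + 12021) = -4438 + 6202 = 1764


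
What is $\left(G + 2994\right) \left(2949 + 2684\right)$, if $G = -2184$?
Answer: $4562730$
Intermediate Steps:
$\left(G + 2994\right) \left(2949 + 2684\right) = \left(-2184 + 2994\right) \left(2949 + 2684\right) = 810 \cdot 5633 = 4562730$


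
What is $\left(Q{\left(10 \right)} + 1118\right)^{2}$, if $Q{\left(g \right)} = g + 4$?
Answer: $1281424$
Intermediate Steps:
$Q{\left(g \right)} = 4 + g$
$\left(Q{\left(10 \right)} + 1118\right)^{2} = \left(\left(4 + 10\right) + 1118\right)^{2} = \left(14 + 1118\right)^{2} = 1132^{2} = 1281424$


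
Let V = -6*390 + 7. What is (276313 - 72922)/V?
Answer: -203391/2333 ≈ -87.180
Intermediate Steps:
V = -2333 (V = -2340 + 7 = -2333)
(276313 - 72922)/V = (276313 - 72922)/(-2333) = 203391*(-1/2333) = -203391/2333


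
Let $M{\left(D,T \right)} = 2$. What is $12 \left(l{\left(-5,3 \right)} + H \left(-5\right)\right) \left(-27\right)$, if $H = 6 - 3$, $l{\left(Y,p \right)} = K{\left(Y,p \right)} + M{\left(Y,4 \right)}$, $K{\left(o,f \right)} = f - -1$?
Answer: $2916$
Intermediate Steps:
$K{\left(o,f \right)} = 1 + f$ ($K{\left(o,f \right)} = f + 1 = 1 + f$)
$l{\left(Y,p \right)} = 3 + p$ ($l{\left(Y,p \right)} = \left(1 + p\right) + 2 = 3 + p$)
$H = 3$
$12 \left(l{\left(-5,3 \right)} + H \left(-5\right)\right) \left(-27\right) = 12 \left(\left(3 + 3\right) + 3 \left(-5\right)\right) \left(-27\right) = 12 \left(6 - 15\right) \left(-27\right) = 12 \left(-9\right) \left(-27\right) = \left(-108\right) \left(-27\right) = 2916$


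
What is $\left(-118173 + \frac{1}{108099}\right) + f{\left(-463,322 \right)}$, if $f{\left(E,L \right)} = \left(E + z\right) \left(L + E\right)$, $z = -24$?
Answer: $- \frac{5351549093}{108099} \approx -49506.0$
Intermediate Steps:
$f{\left(E,L \right)} = \left(-24 + E\right) \left(E + L\right)$ ($f{\left(E,L \right)} = \left(E - 24\right) \left(L + E\right) = \left(-24 + E\right) \left(E + L\right)$)
$\left(-118173 + \frac{1}{108099}\right) + f{\left(-463,322 \right)} = \left(-118173 + \frac{1}{108099}\right) - \left(145702 - 214369\right) = \left(-118173 + \frac{1}{108099}\right) + \left(214369 + 11112 - 7728 - 149086\right) = - \frac{12774383126}{108099} + 68667 = - \frac{5351549093}{108099}$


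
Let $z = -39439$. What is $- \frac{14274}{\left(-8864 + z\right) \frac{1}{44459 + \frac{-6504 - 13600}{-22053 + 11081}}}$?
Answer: $\frac{4959546562}{377479} \approx 13139.0$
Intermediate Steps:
$- \frac{14274}{\left(-8864 + z\right) \frac{1}{44459 + \frac{-6504 - 13600}{-22053 + 11081}}} = - \frac{14274}{\left(-8864 - 39439\right) \frac{1}{44459 + \frac{-6504 - 13600}{-22053 + 11081}}} = - \frac{14274}{\left(-48303\right) \frac{1}{44459 - \frac{20104}{-10972}}} = - \frac{14274}{\left(-48303\right) \frac{1}{44459 - - \frac{5026}{2743}}} = - \frac{14274}{\left(-48303\right) \frac{1}{44459 + \frac{5026}{2743}}} = - \frac{14274}{\left(-48303\right) \frac{1}{\frac{121956063}{2743}}} = - \frac{14274}{\left(-48303\right) \frac{2743}{121956063}} = - \frac{14274}{- \frac{44165043}{40652021}} = \left(-14274\right) \left(- \frac{40652021}{44165043}\right) = \frac{4959546562}{377479}$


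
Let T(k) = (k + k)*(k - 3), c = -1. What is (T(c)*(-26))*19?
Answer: -3952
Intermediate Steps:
T(k) = 2*k*(-3 + k) (T(k) = (2*k)*(-3 + k) = 2*k*(-3 + k))
(T(c)*(-26))*19 = ((2*(-1)*(-3 - 1))*(-26))*19 = ((2*(-1)*(-4))*(-26))*19 = (8*(-26))*19 = -208*19 = -3952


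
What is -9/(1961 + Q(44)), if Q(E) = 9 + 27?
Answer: -9/1997 ≈ -0.0045068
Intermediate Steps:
Q(E) = 36
-9/(1961 + Q(44)) = -9/(1961 + 36) = -9/1997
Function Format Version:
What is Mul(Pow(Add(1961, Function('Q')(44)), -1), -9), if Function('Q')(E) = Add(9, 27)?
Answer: Rational(-9, 1997) ≈ -0.0045068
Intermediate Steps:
Function('Q')(E) = 36
Mul(Pow(Add(1961, Function('Q')(44)), -1), -9) = Mul(Pow(Add(1961, 36), -1), -9) = Mul(Pow(1997, -1), -9) = Mul(Rational(1, 1997), -9) = Rational(-9, 1997)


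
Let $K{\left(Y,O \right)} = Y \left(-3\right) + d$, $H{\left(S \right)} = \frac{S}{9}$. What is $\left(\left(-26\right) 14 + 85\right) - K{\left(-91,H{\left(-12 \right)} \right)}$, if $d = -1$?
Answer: $-551$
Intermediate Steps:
$H{\left(S \right)} = \frac{S}{9}$ ($H{\left(S \right)} = S \frac{1}{9} = \frac{S}{9}$)
$K{\left(Y,O \right)} = -1 - 3 Y$ ($K{\left(Y,O \right)} = Y \left(-3\right) - 1 = - 3 Y - 1 = -1 - 3 Y$)
$\left(\left(-26\right) 14 + 85\right) - K{\left(-91,H{\left(-12 \right)} \right)} = \left(\left(-26\right) 14 + 85\right) - \left(-1 - -273\right) = \left(-364 + 85\right) - \left(-1 + 273\right) = -279 - 272 = -551$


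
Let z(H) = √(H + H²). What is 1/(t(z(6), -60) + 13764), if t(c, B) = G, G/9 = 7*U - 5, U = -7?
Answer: 1/13278 ≈ 7.5313e-5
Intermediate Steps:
G = -486 (G = 9*(7*(-7) - 5) = 9*(-49 - 5) = 9*(-54) = -486)
t(c, B) = -486
1/(t(z(6), -60) + 13764) = 1/(-486 + 13764) = 1/13278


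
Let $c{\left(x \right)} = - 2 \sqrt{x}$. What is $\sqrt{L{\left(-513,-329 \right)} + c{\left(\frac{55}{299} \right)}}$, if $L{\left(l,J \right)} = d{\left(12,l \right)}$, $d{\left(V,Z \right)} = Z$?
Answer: $\frac{\sqrt{-45862713 - 598 \sqrt{16445}}}{299} \approx 22.668 i$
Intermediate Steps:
$L{\left(l,J \right)} = l$
$\sqrt{L{\left(-513,-329 \right)} + c{\left(\frac{55}{299} \right)}} = \sqrt{-513 - 2 \sqrt{\frac{55}{299}}} = \sqrt{-513 - 2 \frac{\sqrt{16445}}{299}} = \sqrt{-513 - \frac{2 \sqrt{16445}}{299}}$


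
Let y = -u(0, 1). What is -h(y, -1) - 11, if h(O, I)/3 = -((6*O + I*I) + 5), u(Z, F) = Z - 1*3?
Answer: 61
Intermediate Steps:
u(Z, F) = -3 + Z (u(Z, F) = Z - 3 = -3 + Z)
y = 3 (y = -(-3 + 0) = -1*(-3) = 3)
h(O, I) = -15 - 18*O - 3*I**2 (h(O, I) = 3*(-((6*O + I*I) + 5)) = 3*(-((6*O + I**2) + 5)) = 3*(-((I**2 + 6*O) + 5)) = 3*(-(5 + I**2 + 6*O)) = 3*(-5 - I**2 - 6*O) = -15 - 18*O - 3*I**2)
-h(y, -1) - 11 = -(-15 - 18*3 - 3*(-1)**2) - 11 = -(-15 - 54 - 3*1) - 11 = -(-15 - 54 - 3) - 11 = -1*(-72) - 11 = 72 - 11 = 61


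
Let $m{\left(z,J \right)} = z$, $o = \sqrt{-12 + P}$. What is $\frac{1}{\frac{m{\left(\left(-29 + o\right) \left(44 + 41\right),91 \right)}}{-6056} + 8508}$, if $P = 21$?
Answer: $\frac{3028}{25763329} \approx 0.00011753$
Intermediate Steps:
$o = 3$ ($o = \sqrt{-12 + 21} = \sqrt{9} = 3$)
$\frac{1}{\frac{m{\left(\left(-29 + o\right) \left(44 + 41\right),91 \right)}}{-6056} + 8508} = \frac{1}{\frac{\left(-29 + 3\right) \left(44 + 41\right)}{-6056} + 8508} = \frac{1}{\left(-26\right) 85 \left(- \frac{1}{6056}\right) + 8508} = \frac{1}{\left(-2210\right) \left(- \frac{1}{6056}\right) + 8508} = \frac{1}{\frac{1105}{3028} + 8508} = \frac{1}{\frac{25763329}{3028}} = \frac{3028}{25763329}$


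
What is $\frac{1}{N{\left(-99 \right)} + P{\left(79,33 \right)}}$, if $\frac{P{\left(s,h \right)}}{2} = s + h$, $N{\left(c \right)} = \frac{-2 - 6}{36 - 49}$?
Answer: $\frac{13}{2920} \approx 0.0044521$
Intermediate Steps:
$N{\left(c \right)} = \frac{8}{13}$ ($N{\left(c \right)} = - \frac{8}{-13} = \left(-8\right) \left(- \frac{1}{13}\right) = \frac{8}{13}$)
$P{\left(s,h \right)} = 2 h + 2 s$ ($P{\left(s,h \right)} = 2 \left(s + h\right) = 2 \left(h + s\right) = 2 h + 2 s$)
$\frac{1}{N{\left(-99 \right)} + P{\left(79,33 \right)}} = \frac{1}{\frac{8}{13} + \left(2 \cdot 33 + 2 \cdot 79\right)} = \frac{1}{\frac{8}{13} + \left(66 + 158\right)} = \frac{1}{\frac{8}{13} + 224} = \frac{1}{\frac{2920}{13}} = \frac{13}{2920}$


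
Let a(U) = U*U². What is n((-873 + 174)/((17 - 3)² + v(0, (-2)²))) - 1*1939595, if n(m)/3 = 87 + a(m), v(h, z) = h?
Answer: -14603309765321/7529536 ≈ -1.9395e+6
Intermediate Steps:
a(U) = U³
n(m) = 261 + 3*m³ (n(m) = 3*(87 + m³) = 261 + 3*m³)
n((-873 + 174)/((17 - 3)² + v(0, (-2)²))) - 1*1939595 = (261 + 3*((-873 + 174)/((17 - 3)² + 0))³) - 1*1939595 = (261 + 3*(-699/(14² + 0))³) - 1939595 = (261 + 3*(-699/(196 + 0))³) - 1939595 = (261 + 3*(-699/196)³) - 1939595 = (261 + 3*(-341532099/7529536)) - 1939595 = (261 - 1024596297/7529536) - 1939595 = 940612599/7529536 - 1939595 = -14603309765321/7529536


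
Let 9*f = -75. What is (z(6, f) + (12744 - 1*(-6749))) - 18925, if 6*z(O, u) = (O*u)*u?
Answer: 5737/9 ≈ 637.44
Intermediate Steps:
f = -25/3 (f = (1/9)*(-75) = -25/3 ≈ -8.3333)
z(O, u) = O*u**2/6 (z(O, u) = ((O*u)*u)/6 = (O*u**2)/6 = O*u**2/6)
(z(6, f) + (12744 - 1*(-6749))) - 18925 = ((1/6)*6*(-25/3)**2 + (12744 - 1*(-6749))) - 18925 = ((1/6)*6*(625/9) + (12744 + 6749)) - 18925 = (625/9 + 19493) - 18925 = 176062/9 - 18925 = 5737/9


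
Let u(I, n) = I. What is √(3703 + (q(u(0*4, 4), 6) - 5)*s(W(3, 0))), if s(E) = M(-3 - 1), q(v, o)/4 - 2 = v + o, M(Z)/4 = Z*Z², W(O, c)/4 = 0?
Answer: I*√3209 ≈ 56.648*I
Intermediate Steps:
W(O, c) = 0 (W(O, c) = 4*0 = 0)
M(Z) = 4*Z³ (M(Z) = 4*(Z*Z²) = 4*Z³)
q(v, o) = 8 + 4*o + 4*v (q(v, o) = 8 + 4*(v + o) = 8 + 4*(o + v) = 8 + (4*o + 4*v) = 8 + 4*o + 4*v)
s(E) = -256 (s(E) = 4*(-3 - 1)³ = 4*(-4)³ = 4*(-64) = -256)
√(3703 + (q(u(0*4, 4), 6) - 5)*s(W(3, 0))) = √(3703 + ((8 + 4*6 + 4*(0*4)) - 5)*(-256)) = √(3703 + ((8 + 24 + 4*0) - 5)*(-256)) = √(3703 + ((8 + 24 + 0) - 5)*(-256)) = √(3703 + (32 - 5)*(-256)) = √(3703 + 27*(-256)) = √(3703 - 6912) = √(-3209) = I*√3209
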